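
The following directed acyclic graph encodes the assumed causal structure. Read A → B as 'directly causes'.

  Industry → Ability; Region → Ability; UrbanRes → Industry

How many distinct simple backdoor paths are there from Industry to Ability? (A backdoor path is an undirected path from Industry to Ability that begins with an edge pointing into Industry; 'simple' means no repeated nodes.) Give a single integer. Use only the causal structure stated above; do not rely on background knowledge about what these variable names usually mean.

A backdoor path from Industry to Ability is any simple undirected path whose first edge points into Industry (i.e. leaves Industry via a parent).
Parents of Industry: {UrbanRes}.
No simple path from any parent of Industry reaches Ability without revisiting Industry, so there are no backdoor paths.

0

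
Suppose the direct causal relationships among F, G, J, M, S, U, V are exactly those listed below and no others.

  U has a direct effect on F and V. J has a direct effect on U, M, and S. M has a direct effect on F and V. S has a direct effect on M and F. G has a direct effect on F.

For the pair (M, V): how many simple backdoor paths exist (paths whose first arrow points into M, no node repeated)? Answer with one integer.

4

A backdoor path from M to V is any simple undirected path whose first edge points into M (i.e. leaves M via a parent).
Parents of M: {J, S}.
Enumerating:
  P1: M <- J -> S -> F <- U -> V
  P2: M <- J -> U -> V
  P3: M <- S <- J -> U -> V
  P4: M <- S -> F <- U -> V
That exhausts the simple backdoor paths. Count: 4.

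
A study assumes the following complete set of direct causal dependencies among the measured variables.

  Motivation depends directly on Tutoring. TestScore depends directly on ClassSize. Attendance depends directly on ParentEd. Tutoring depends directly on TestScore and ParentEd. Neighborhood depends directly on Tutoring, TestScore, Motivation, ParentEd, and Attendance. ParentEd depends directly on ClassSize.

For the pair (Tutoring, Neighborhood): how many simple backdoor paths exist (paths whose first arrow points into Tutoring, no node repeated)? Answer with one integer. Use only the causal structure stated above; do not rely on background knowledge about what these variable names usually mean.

A backdoor path from Tutoring to Neighborhood is any simple undirected path whose first edge points into Tutoring (i.e. leaves Tutoring via a parent).
Parents of Tutoring: {ParentEd, TestScore}.
Enumerating:
  P1: Tutoring <- TestScore <- ClassSize -> ParentEd -> Attendance -> Neighborhood
  P2: Tutoring <- TestScore <- ClassSize -> ParentEd -> Neighborhood
  P3: Tutoring <- TestScore -> Neighborhood
  P4: Tutoring <- ParentEd <- ClassSize -> TestScore -> Neighborhood
  P5: Tutoring <- ParentEd -> Attendance -> Neighborhood
  P6: Tutoring <- ParentEd -> Neighborhood
That exhausts the simple backdoor paths. Count: 6.

6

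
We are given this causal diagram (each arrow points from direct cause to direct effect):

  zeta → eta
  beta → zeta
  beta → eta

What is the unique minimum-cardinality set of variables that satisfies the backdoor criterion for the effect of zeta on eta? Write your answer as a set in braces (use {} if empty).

Variables eligible for adjustment (non-descendants of zeta, excluding zeta and eta): {beta}.
Backdoor paths from zeta to eta:
  P1: zeta <- beta -> eta
The empty set is not sufficient: P1 (zeta <- beta -> eta) has no collider blocking it and no conditioned non-collider, so it is open.
Try {beta}:
  P1: blocked at fork node beta ∈ conditioning set.
{beta} contains no descendant of zeta and blocks every backdoor path.
{beta} is the unique smallest valid adjustment set.

{beta}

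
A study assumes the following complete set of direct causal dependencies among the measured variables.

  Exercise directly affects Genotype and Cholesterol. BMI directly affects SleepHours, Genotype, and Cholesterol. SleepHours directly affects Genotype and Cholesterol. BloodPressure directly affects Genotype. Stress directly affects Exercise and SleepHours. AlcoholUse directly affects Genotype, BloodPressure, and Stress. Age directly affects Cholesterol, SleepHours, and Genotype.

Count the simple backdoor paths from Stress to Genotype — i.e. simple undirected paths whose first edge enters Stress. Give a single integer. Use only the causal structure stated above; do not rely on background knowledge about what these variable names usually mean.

2

A backdoor path from Stress to Genotype is any simple undirected path whose first edge points into Stress (i.e. leaves Stress via a parent).
Parents of Stress: {AlcoholUse}.
Enumerating:
  P1: Stress <- AlcoholUse -> BloodPressure -> Genotype
  P2: Stress <- AlcoholUse -> Genotype
That exhausts the simple backdoor paths. Count: 2.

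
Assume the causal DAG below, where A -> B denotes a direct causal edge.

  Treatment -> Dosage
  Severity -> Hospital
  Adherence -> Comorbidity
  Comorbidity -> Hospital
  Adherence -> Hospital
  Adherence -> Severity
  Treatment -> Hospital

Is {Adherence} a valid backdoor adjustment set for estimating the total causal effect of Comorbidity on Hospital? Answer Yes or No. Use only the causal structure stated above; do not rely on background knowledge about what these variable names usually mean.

Yes

Backdoor paths from Comorbidity to Hospital (paths whose first edge points into Comorbidity):
  P1: Comorbidity <- Adherence -> Severity -> Hospital
  P2: Comorbidity <- Adherence -> Hospital
Condition 1 (no descendant of Comorbidity in the set): holds — descendants of Comorbidity are {Hospital}; none are in {Adherence}.
Condition 2 (every backdoor path blocked by {Adherence}):
  P1: blocked at fork node Adherence ∈ conditioning set.
  P2: blocked at fork node Adherence ∈ conditioning set.
{Adherence} satisfies the backdoor criterion.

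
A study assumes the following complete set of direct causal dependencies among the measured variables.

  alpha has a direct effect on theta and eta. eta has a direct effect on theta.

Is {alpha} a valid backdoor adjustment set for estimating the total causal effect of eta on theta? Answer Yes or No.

Yes

Backdoor paths from eta to theta (paths whose first edge points into eta):
  P1: eta <- alpha -> theta
Condition 1 (no descendant of eta in the set): holds — descendants of eta are {theta}; none are in {alpha}.
Condition 2 (every backdoor path blocked by {alpha}):
  P1: blocked at fork node alpha ∈ conditioning set.
{alpha} satisfies the backdoor criterion.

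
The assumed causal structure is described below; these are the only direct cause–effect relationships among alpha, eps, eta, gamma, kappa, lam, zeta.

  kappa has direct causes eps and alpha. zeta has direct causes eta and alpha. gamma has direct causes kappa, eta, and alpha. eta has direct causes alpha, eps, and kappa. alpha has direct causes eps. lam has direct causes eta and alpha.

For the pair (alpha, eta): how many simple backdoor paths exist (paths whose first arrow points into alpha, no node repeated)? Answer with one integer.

3

A backdoor path from alpha to eta is any simple undirected path whose first edge points into alpha (i.e. leaves alpha via a parent).
Parents of alpha: {eps}.
Enumerating:
  P1: alpha <- eps -> kappa -> eta
  P2: alpha <- eps -> kappa -> gamma <- eta
  P3: alpha <- eps -> eta
That exhausts the simple backdoor paths. Count: 3.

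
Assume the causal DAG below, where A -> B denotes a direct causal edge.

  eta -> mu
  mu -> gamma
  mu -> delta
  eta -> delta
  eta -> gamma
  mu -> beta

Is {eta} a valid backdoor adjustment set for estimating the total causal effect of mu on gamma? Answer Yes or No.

Yes

Backdoor paths from mu to gamma (paths whose first edge points into mu):
  P1: mu <- eta -> gamma
Condition 1 (no descendant of mu in the set): holds — descendants of mu are {beta, delta, gamma}; none are in {eta}.
Condition 2 (every backdoor path blocked by {eta}):
  P1: blocked at fork node eta ∈ conditioning set.
{eta} satisfies the backdoor criterion.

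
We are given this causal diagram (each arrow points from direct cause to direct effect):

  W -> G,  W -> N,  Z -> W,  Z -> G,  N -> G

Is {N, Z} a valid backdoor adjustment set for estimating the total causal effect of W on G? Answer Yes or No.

Backdoor paths from W to G (paths whose first edge points into W):
  P1: W <- Z -> G
Condition 1 (no descendant of W in the set): FAILS — N is a descendant of W.
Condition 2 (every backdoor path blocked by {N, Z}):
  P1: blocked at fork node Z ∈ conditioning set.
{N, Z} does not satisfy the backdoor criterion.

No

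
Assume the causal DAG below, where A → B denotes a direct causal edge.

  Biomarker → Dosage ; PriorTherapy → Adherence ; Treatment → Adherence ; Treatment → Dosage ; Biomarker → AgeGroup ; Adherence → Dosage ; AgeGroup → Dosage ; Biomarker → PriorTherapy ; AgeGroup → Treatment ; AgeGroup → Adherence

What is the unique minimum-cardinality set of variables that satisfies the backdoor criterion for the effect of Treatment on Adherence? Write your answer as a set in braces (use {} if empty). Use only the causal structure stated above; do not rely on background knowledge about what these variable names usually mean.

Variables eligible for adjustment (non-descendants of Treatment, excluding Treatment and Adherence): {AgeGroup, Biomarker, PriorTherapy}.
Backdoor paths from Treatment to Adherence:
  P1: Treatment <- AgeGroup <- Biomarker -> PriorTherapy -> Adherence
  P2: Treatment <- AgeGroup <- Biomarker -> Dosage <- Adherence
  P3: Treatment <- AgeGroup -> Adherence
  P4: Treatment <- AgeGroup -> Dosage <- Biomarker -> PriorTherapy -> Adherence
  P5: Treatment <- AgeGroup -> Dosage <- Adherence
The empty set is not sufficient: P1 (Treatment <- AgeGroup <- Biomarker -> PriorTherapy -> Adherence) has no collider blocking it and no conditioned non-collider, so it is open.
Try {AgeGroup}:
  P1: blocked at chain node AgeGroup ∈ conditioning set.
  P2: blocked at chain node AgeGroup ∈ conditioning set.
  P3: blocked at fork node AgeGroup ∈ conditioning set.
  P4: blocked at fork node AgeGroup ∈ conditioning set.
  P5: blocked at fork node AgeGroup ∈ conditioning set.
{AgeGroup} contains no descendant of Treatment and blocks every backdoor path.
No other singleton works — e.g. {Biomarker} leaves P3 open — so {AgeGroup} is the unique smallest valid adjustment set.

{AgeGroup}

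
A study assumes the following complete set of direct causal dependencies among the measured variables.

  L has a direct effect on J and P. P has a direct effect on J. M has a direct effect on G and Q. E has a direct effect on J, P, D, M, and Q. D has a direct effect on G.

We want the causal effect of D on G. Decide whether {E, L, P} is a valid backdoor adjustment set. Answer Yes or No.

Yes

Backdoor paths from D to G (paths whose first edge points into D):
  P1: D <- E -> M -> G
  P2: D <- E -> Q <- M -> G
Condition 1 (no descendant of D in the set): holds — descendants of D are {G}; none are in {E, L, P}.
Condition 2 (every backdoor path blocked by {E, L, P}):
  P1: blocked at fork node E ∈ conditioning set.
  P2: blocked at fork node E ∈ conditioning set.
{E, L, P} satisfies the backdoor criterion.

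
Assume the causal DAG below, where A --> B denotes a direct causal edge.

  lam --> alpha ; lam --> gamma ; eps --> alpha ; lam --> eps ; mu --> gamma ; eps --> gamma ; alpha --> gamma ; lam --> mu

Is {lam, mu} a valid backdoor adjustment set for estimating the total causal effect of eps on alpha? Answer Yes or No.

Yes

Backdoor paths from eps to alpha (paths whose first edge points into eps):
  P1: eps <- lam -> mu -> gamma <- alpha
  P2: eps <- lam -> alpha
  P3: eps <- lam -> gamma <- alpha
Condition 1 (no descendant of eps in the set): holds — descendants of eps are {alpha, gamma}; none are in {lam, mu}.
Condition 2 (every backdoor path blocked by {lam, mu}):
  P1: blocked at fork node lam ∈ conditioning set.
  P2: blocked at fork node lam ∈ conditioning set.
  P3: blocked at fork node lam ∈ conditioning set.
{lam, mu} satisfies the backdoor criterion.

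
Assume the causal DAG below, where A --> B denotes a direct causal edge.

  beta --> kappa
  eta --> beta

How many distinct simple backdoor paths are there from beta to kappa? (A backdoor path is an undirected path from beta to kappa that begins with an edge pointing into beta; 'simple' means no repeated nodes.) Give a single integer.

0

A backdoor path from beta to kappa is any simple undirected path whose first edge points into beta (i.e. leaves beta via a parent).
Parents of beta: {eta}.
No simple path from any parent of beta reaches kappa without revisiting beta, so there are no backdoor paths.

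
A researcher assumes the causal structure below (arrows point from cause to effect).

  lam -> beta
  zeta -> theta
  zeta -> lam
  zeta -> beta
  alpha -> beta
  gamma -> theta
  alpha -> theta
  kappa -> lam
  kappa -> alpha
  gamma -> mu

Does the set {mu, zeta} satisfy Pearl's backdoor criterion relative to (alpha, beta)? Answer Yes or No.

Backdoor paths from alpha to beta (paths whose first edge points into alpha):
  P1: alpha <- kappa -> lam <- zeta -> beta
  P2: alpha <- kappa -> lam -> beta
Condition 1 (no descendant of alpha in the set): holds — descendants of alpha are {beta, theta}; none are in {mu, zeta}.
Condition 2 (every backdoor path blocked by {mu, zeta}):
  P1: blocked at collider lam (neither it nor any descendant is in the conditioning set).
  P2: open — no interior node is in the conditioning set.
{mu, zeta} does not satisfy the backdoor criterion.

No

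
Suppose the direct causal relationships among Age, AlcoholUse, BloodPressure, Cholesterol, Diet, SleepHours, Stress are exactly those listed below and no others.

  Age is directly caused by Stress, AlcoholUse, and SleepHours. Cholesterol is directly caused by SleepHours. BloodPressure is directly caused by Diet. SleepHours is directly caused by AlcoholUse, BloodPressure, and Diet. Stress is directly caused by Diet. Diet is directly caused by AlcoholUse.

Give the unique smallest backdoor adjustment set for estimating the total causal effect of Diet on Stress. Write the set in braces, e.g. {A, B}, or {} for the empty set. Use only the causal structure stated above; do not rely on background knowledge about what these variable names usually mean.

{}

Variables eligible for adjustment (non-descendants of Diet, excluding Diet and Stress): {AlcoholUse}.
Backdoor paths from Diet to Stress:
  P1: Diet <- AlcoholUse -> SleepHours -> Age <- Stress
  P2: Diet <- AlcoholUse -> Age <- Stress
Each backdoor path contains an unconditioned collider, so every path is already blocked with the empty conditioning set:
  P1: blocked at collider Age (neither it nor any descendant is in the conditioning set).
  P2: blocked at collider Age (neither it nor any descendant is in the conditioning set).
The empty set is therefore the unique smallest valid set.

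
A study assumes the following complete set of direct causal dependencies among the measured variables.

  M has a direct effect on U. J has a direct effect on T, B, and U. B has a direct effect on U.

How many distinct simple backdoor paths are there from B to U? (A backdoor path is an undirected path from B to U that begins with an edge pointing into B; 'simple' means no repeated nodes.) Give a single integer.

A backdoor path from B to U is any simple undirected path whose first edge points into B (i.e. leaves B via a parent).
Parents of B: {J}.
Enumerating:
  P1: B <- J -> U
That exhausts the simple backdoor paths. Count: 1.

1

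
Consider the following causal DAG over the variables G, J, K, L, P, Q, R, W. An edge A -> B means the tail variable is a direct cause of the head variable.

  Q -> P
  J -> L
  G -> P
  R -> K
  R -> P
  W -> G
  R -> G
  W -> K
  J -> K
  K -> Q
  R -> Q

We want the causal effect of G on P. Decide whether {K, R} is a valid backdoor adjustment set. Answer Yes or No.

Yes

Backdoor paths from G to P (paths whose first edge points into G):
  P1: G <- R -> K -> Q -> P
  P2: G <- R -> Q -> P
  P3: G <- R -> P
  P4: G <- W -> K <- R -> Q -> P
  P5: G <- W -> K <- R -> P
  P6: G <- W -> K -> Q <- R -> P
  P7: G <- W -> K -> Q -> P
Condition 1 (no descendant of G in the set): holds — descendants of G are {P}; none are in {K, R}.
Condition 2 (every backdoor path blocked by {K, R}):
  P1: blocked at fork node R ∈ conditioning set.
  P2: blocked at fork node R ∈ conditioning set.
  P3: blocked at fork node R ∈ conditioning set.
  P4: blocked at fork node R ∈ conditioning set.
  P5: blocked at fork node R ∈ conditioning set.
  P6: blocked at chain node K ∈ conditioning set.
  P7: blocked at chain node K ∈ conditioning set.
{K, R} satisfies the backdoor criterion.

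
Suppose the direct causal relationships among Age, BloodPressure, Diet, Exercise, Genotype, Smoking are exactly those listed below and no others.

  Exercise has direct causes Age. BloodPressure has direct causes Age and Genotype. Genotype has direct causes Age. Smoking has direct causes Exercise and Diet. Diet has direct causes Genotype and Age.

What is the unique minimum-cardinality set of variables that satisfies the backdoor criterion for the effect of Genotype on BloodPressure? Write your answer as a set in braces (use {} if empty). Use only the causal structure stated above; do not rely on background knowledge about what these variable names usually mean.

{Age}

Variables eligible for adjustment (non-descendants of Genotype, excluding Genotype and BloodPressure): {Age, Exercise}.
Backdoor paths from Genotype to BloodPressure:
  P1: Genotype <- Age -> BloodPressure
The empty set is not sufficient: P1 (Genotype <- Age -> BloodPressure) has no collider blocking it and no conditioned non-collider, so it is open.
Try {Age}:
  P1: blocked at fork node Age ∈ conditioning set.
{Age} contains no descendant of Genotype and blocks every backdoor path.
No other singleton works — e.g. {Exercise} leaves P1 open — so {Age} is the unique smallest valid adjustment set.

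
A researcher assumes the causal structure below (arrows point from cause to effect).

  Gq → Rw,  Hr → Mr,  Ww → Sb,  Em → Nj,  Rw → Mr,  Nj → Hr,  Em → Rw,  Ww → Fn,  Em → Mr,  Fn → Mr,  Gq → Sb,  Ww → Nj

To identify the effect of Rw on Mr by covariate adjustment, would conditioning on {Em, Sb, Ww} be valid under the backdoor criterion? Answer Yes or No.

Yes

Backdoor paths from Rw to Mr (paths whose first edge points into Rw):
  P1: Rw <- Em -> Nj <- Ww -> Fn -> Mr
  P2: Rw <- Em -> Nj -> Hr -> Mr
  P3: Rw <- Em -> Mr
  P4: Rw <- Gq -> Sb <- Ww -> Nj <- Em -> Mr
  P5: Rw <- Gq -> Sb <- Ww -> Nj -> Hr -> Mr
  P6: Rw <- Gq -> Sb <- Ww -> Fn -> Mr
Condition 1 (no descendant of Rw in the set): holds — descendants of Rw are {Mr}; none are in {Em, Sb, Ww}.
Condition 2 (every backdoor path blocked by {Em, Sb, Ww}):
  P1: blocked at fork node Em ∈ conditioning set.
  P2: blocked at fork node Em ∈ conditioning set.
  P3: blocked at fork node Em ∈ conditioning set.
  P4: blocked at fork node Ww ∈ conditioning set.
  P5: blocked at fork node Ww ∈ conditioning set.
  P6: blocked at fork node Ww ∈ conditioning set.
{Em, Sb, Ww} satisfies the backdoor criterion.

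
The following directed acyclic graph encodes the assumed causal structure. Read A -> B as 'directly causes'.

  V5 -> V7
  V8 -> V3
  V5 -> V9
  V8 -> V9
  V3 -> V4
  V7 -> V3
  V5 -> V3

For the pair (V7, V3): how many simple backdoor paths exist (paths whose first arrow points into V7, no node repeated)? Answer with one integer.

A backdoor path from V7 to V3 is any simple undirected path whose first edge points into V7 (i.e. leaves V7 via a parent).
Parents of V7: {V5}.
Enumerating:
  P1: V7 <- V5 -> V9 <- V8 -> V3
  P2: V7 <- V5 -> V3
That exhausts the simple backdoor paths. Count: 2.

2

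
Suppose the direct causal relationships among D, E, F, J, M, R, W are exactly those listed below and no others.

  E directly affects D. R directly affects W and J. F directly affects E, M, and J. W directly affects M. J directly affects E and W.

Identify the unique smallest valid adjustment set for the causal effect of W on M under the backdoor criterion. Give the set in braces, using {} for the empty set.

Variables eligible for adjustment (non-descendants of W, excluding W and M): {D, E, F, J, R}.
Backdoor paths from W to M:
  P1: W <- R -> J <- F -> M
  P2: W <- R -> J -> E <- F -> M
  P3: W <- J <- F -> M
  P4: W <- J -> E <- F -> M
The empty set is not sufficient: P3 (W <- J <- F -> M) has no collider blocking it and no conditioned non-collider, so it is open.
Try {F}:
  P1: blocked at collider J (neither it nor any descendant is in the conditioning set).
  P2: blocked at collider E (neither it nor any descendant is in the conditioning set).
  P3: blocked at fork node F ∈ conditioning set.
  P4: blocked at collider E (neither it nor any descendant is in the conditioning set).
{F} contains no descendant of W and blocks every backdoor path.
No other singleton works — e.g. {R} leaves P3 open — so {F} is the unique smallest valid adjustment set.

{F}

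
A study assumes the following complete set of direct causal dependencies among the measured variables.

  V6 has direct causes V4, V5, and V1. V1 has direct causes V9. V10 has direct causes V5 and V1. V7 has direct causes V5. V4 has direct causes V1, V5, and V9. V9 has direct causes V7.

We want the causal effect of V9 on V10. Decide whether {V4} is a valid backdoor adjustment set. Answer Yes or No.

Backdoor paths from V9 to V10 (paths whose first edge points into V9):
  P1: V9 <- V7 <- V5 -> V4 <- V1 -> V10
  P2: V9 <- V7 <- V5 -> V4 -> V6 <- V1 -> V10
  P3: V9 <- V7 <- V5 -> V10
  P4: V9 <- V7 <- V5 -> V6 <- V1 -> V10
  P5: V9 <- V7 <- V5 -> V6 <- V4 <- V1 -> V10
Condition 1 (no descendant of V9 in the set): FAILS — V4 is a descendant of V9.
Condition 2 (every backdoor path blocked by {V4}):
  P1: open — collider(s) V4 are conditioned on (or have a conditioned descendant) and no non-collider on the path is in the set.
  P2: blocked at chain node V4 ∈ conditioning set.
  P3: open — no interior node is in the conditioning set.
  P4: blocked at collider V6 (neither it nor any descendant is in the conditioning set).
  P5: blocked at collider V6 (neither it nor any descendant is in the conditioning set).
{V4} does not satisfy the backdoor criterion.

No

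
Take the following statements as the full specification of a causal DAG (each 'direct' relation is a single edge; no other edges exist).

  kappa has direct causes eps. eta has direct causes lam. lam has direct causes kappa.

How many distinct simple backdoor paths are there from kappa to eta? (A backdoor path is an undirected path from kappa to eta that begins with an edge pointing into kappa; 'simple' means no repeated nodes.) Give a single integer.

A backdoor path from kappa to eta is any simple undirected path whose first edge points into kappa (i.e. leaves kappa via a parent).
Parents of kappa: {eps}.
No simple path from any parent of kappa reaches eta without revisiting kappa, so there are no backdoor paths.

0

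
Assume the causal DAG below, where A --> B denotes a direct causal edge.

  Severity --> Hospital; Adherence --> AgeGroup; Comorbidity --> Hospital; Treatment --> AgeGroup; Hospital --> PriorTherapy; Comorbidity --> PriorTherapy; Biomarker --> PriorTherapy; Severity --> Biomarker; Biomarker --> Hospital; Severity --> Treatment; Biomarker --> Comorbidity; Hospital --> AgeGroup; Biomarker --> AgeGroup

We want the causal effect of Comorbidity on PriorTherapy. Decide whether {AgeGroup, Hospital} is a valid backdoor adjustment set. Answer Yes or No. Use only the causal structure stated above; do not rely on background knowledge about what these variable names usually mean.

No

Backdoor paths from Comorbidity to PriorTherapy (paths whose first edge points into Comorbidity):
  P1: Comorbidity <- Biomarker <- Severity -> Treatment -> AgeGroup <- Hospital -> PriorTherapy
  P2: Comorbidity <- Biomarker <- Severity -> Hospital -> PriorTherapy
  P3: Comorbidity <- Biomarker -> Hospital -> PriorTherapy
  P4: Comorbidity <- Biomarker -> PriorTherapy
  P5: Comorbidity <- Biomarker -> AgeGroup <- Treatment <- Severity -> Hospital -> PriorTherapy
  P6: Comorbidity <- Biomarker -> AgeGroup <- Hospital -> PriorTherapy
Condition 1 (no descendant of Comorbidity in the set): FAILS — AgeGroup and Hospital are descendants of Comorbidity.
Condition 2 (every backdoor path blocked by {AgeGroup, Hospital}):
  P1: blocked at fork node Hospital ∈ conditioning set.
  P2: blocked at chain node Hospital ∈ conditioning set.
  P3: blocked at chain node Hospital ∈ conditioning set.
  P4: open — no interior node is in the conditioning set.
  P5: blocked at chain node Hospital ∈ conditioning set.
  P6: blocked at fork node Hospital ∈ conditioning set.
{AgeGroup, Hospital} does not satisfy the backdoor criterion.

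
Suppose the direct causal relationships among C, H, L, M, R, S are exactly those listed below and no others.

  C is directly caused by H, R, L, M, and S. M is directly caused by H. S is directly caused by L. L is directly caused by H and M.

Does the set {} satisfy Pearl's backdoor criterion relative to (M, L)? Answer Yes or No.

Backdoor paths from M to L (paths whose first edge points into M):
  P1: M <- H -> L
  P2: M <- H -> C <- L
  P3: M <- H -> C <- S <- L
Condition 1 (no descendant of M in the set): holds — descendants of M are {C, L, S}; none are in {}.
Condition 2 (every backdoor path blocked by {}):
  P1: open — no interior node is in the conditioning set.
  P2: blocked at collider C (neither it nor any descendant is in the conditioning set).
  P3: blocked at collider C (neither it nor any descendant is in the conditioning set).
{} does not satisfy the backdoor criterion.

No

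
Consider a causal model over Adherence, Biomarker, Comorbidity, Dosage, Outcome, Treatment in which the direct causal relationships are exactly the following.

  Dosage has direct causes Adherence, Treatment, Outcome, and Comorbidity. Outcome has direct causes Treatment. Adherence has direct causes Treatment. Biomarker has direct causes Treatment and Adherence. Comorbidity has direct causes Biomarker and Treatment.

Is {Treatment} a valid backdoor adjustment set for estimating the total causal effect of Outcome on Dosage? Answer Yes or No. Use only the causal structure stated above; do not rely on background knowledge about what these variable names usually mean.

Yes

Backdoor paths from Outcome to Dosage (paths whose first edge points into Outcome):
  P1: Outcome <- Treatment -> Adherence -> Biomarker -> Comorbidity -> Dosage
  P2: Outcome <- Treatment -> Adherence -> Dosage
  P3: Outcome <- Treatment -> Biomarker <- Adherence -> Dosage
  P4: Outcome <- Treatment -> Biomarker -> Comorbidity -> Dosage
  P5: Outcome <- Treatment -> Comorbidity <- Biomarker <- Adherence -> Dosage
  P6: Outcome <- Treatment -> Comorbidity -> Dosage
  P7: Outcome <- Treatment -> Dosage
Condition 1 (no descendant of Outcome in the set): holds — descendants of Outcome are {Dosage}; none are in {Treatment}.
Condition 2 (every backdoor path blocked by {Treatment}):
  P1: blocked at fork node Treatment ∈ conditioning set.
  P2: blocked at fork node Treatment ∈ conditioning set.
  P3: blocked at fork node Treatment ∈ conditioning set.
  P4: blocked at fork node Treatment ∈ conditioning set.
  P5: blocked at fork node Treatment ∈ conditioning set.
  P6: blocked at fork node Treatment ∈ conditioning set.
  P7: blocked at fork node Treatment ∈ conditioning set.
{Treatment} satisfies the backdoor criterion.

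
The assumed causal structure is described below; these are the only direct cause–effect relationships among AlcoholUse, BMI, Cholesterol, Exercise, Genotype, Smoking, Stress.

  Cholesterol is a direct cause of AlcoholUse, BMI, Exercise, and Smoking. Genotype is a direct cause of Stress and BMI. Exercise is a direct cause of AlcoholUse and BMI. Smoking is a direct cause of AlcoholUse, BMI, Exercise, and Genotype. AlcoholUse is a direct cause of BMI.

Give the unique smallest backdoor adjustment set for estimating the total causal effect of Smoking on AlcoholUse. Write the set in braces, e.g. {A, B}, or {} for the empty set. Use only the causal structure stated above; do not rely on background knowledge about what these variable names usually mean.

Variables eligible for adjustment (non-descendants of Smoking, excluding Smoking and AlcoholUse): {Cholesterol}.
Backdoor paths from Smoking to AlcoholUse:
  P1: Smoking <- Cholesterol -> Exercise -> AlcoholUse
  P2: Smoking <- Cholesterol -> Exercise -> BMI <- AlcoholUse
  P3: Smoking <- Cholesterol -> AlcoholUse
  P4: Smoking <- Cholesterol -> BMI <- Exercise -> AlcoholUse
  P5: Smoking <- Cholesterol -> BMI <- AlcoholUse
The empty set is not sufficient: P1 (Smoking <- Cholesterol -> Exercise -> AlcoholUse) has no collider blocking it and no conditioned non-collider, so it is open.
Try {Cholesterol}:
  P1: blocked at fork node Cholesterol ∈ conditioning set.
  P2: blocked at fork node Cholesterol ∈ conditioning set.
  P3: blocked at fork node Cholesterol ∈ conditioning set.
  P4: blocked at fork node Cholesterol ∈ conditioning set.
  P5: blocked at fork node Cholesterol ∈ conditioning set.
{Cholesterol} contains no descendant of Smoking and blocks every backdoor path.
{Cholesterol} is the unique smallest valid adjustment set.

{Cholesterol}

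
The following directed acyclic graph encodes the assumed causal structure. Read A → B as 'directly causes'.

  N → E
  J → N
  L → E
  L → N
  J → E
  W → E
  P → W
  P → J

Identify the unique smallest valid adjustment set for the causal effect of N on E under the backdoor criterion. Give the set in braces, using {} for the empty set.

Variables eligible for adjustment (non-descendants of N, excluding N and E): {J, L, P, W}.
Backdoor paths from N to E:
  P1: N <- L -> E
  P2: N <- J <- P -> W -> E
  P3: N <- J -> E
The empty set is not sufficient: P1 (N <- L -> E) has no collider blocking it and no conditioned non-collider, so it is open.
Try {J, L}:
  P1: blocked at fork node L ∈ conditioning set.
  P2: blocked at chain node J ∈ conditioning set.
  P3: blocked at fork node J ∈ conditioning set.
{J, L} contains no descendant of N and blocks every backdoor path.
Every element of {J, L} is needed (dropping J leaves P2 open; dropping L leaves P1 open), so no proper subset is valid.
Among all size-2 subsets of the eligible variables, only {J, L} blocks every backdoor path, so it is the unique smallest valid adjustment set.

{J, L}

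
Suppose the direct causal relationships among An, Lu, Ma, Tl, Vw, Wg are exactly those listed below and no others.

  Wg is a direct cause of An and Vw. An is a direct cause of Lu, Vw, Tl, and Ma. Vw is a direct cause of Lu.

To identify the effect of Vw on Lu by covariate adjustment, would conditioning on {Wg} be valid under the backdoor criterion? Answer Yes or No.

No

Backdoor paths from Vw to Lu (paths whose first edge points into Vw):
  P1: Vw <- Wg -> An -> Lu
  P2: Vw <- An -> Lu
Condition 1 (no descendant of Vw in the set): holds — descendants of Vw are {Lu}; none are in {Wg}.
Condition 2 (every backdoor path blocked by {Wg}):
  P1: blocked at fork node Wg ∈ conditioning set.
  P2: open — no interior node is in the conditioning set.
{Wg} does not satisfy the backdoor criterion.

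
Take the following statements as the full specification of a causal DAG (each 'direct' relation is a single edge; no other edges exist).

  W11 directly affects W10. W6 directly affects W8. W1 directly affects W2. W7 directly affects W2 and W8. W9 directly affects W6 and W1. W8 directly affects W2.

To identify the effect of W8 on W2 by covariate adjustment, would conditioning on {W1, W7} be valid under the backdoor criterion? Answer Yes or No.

Backdoor paths from W8 to W2 (paths whose first edge points into W8):
  P1: W8 <- W7 -> W2
  P2: W8 <- W6 <- W9 -> W1 -> W2
Condition 1 (no descendant of W8 in the set): holds — descendants of W8 are {W2}; none are in {W1, W7}.
Condition 2 (every backdoor path blocked by {W1, W7}):
  P1: blocked at fork node W7 ∈ conditioning set.
  P2: blocked at chain node W1 ∈ conditioning set.
{W1, W7} satisfies the backdoor criterion.

Yes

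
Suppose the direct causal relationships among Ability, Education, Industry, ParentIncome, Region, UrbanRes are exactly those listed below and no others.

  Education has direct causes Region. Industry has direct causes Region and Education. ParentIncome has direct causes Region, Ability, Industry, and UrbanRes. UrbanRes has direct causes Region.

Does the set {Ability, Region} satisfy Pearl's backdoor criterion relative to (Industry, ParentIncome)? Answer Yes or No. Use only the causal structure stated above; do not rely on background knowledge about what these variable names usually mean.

Backdoor paths from Industry to ParentIncome (paths whose first edge points into Industry):
  P1: Industry <- Region -> UrbanRes -> ParentIncome
  P2: Industry <- Region -> ParentIncome
  P3: Industry <- Education <- Region -> UrbanRes -> ParentIncome
  P4: Industry <- Education <- Region -> ParentIncome
Condition 1 (no descendant of Industry in the set): holds — descendants of Industry are {ParentIncome}; none are in {Ability, Region}.
Condition 2 (every backdoor path blocked by {Ability, Region}):
  P1: blocked at fork node Region ∈ conditioning set.
  P2: blocked at fork node Region ∈ conditioning set.
  P3: blocked at fork node Region ∈ conditioning set.
  P4: blocked at fork node Region ∈ conditioning set.
{Ability, Region} satisfies the backdoor criterion.

Yes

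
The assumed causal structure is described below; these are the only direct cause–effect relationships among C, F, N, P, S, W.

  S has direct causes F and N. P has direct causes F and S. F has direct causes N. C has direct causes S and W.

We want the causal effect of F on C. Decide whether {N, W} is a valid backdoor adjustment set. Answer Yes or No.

Yes

Backdoor paths from F to C (paths whose first edge points into F):
  P1: F <- N -> S -> C
Condition 1 (no descendant of F in the set): holds — descendants of F are {C, P, S}; none are in {N, W}.
Condition 2 (every backdoor path blocked by {N, W}):
  P1: blocked at fork node N ∈ conditioning set.
{N, W} satisfies the backdoor criterion.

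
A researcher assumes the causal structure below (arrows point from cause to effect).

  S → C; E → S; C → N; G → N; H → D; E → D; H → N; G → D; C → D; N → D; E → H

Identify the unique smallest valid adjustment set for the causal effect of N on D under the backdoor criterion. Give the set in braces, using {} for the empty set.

{C, G, H}

Variables eligible for adjustment (non-descendants of N, excluding N and D): {C, E, G, H, S}.
Backdoor paths from N to D:
  P1: N <- H <- E -> S -> C -> D
  P2: N <- H <- E -> D
  P3: N <- H -> D
  P4: N <- C <- S <- E -> H -> D
  P5: N <- C <- S <- E -> D
  P6: N <- C -> D
  P7: N <- G -> D
The empty set is not sufficient: P1 (N <- H <- E -> S -> C -> D) has no collider blocking it and no conditioned non-collider, so it is open.
Try {C, G, H}:
  P1: blocked at chain node H ∈ conditioning set.
  P2: blocked at chain node H ∈ conditioning set.
  P3: blocked at fork node H ∈ conditioning set.
  P4: blocked at chain node C ∈ conditioning set.
  P5: blocked at chain node C ∈ conditioning set.
  P6: blocked at fork node C ∈ conditioning set.
  P7: blocked at fork node G ∈ conditioning set.
{C, G, H} contains no descendant of N and blocks every backdoor path.
Every element of {C, G, H} is needed (dropping C leaves P5 open; dropping G leaves P7 open; dropping H leaves P2 open), so no proper subset is valid.
Among all size-3 subsets of the eligible variables, only {C, G, H} blocks every backdoor path, so it is the unique smallest valid adjustment set.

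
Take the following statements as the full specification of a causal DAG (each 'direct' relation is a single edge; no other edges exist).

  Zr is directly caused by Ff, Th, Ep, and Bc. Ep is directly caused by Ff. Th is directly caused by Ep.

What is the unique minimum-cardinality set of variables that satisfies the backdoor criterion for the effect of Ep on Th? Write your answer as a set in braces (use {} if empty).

{}

Variables eligible for adjustment (non-descendants of Ep, excluding Ep and Th): {Bc, Ff}.
Backdoor paths from Ep to Th:
  P1: Ep <- Ff -> Zr <- Th
Each backdoor path contains an unconditioned collider, so every path is already blocked with the empty conditioning set:
  P1: blocked at collider Zr (neither it nor any descendant is in the conditioning set).
The empty set is therefore the unique smallest valid set.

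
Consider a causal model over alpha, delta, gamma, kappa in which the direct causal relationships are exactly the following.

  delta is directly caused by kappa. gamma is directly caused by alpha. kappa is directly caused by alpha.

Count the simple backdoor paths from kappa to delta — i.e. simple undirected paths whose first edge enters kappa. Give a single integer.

0

A backdoor path from kappa to delta is any simple undirected path whose first edge points into kappa (i.e. leaves kappa via a parent).
Parents of kappa: {alpha}.
No simple path from any parent of kappa reaches delta without revisiting kappa, so there are no backdoor paths.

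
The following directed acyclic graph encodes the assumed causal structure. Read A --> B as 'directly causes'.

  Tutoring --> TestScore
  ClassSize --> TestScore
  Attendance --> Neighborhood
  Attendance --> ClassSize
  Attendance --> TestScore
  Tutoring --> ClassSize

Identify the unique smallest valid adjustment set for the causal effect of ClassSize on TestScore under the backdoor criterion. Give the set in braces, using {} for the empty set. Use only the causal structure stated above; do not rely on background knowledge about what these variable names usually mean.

Variables eligible for adjustment (non-descendants of ClassSize, excluding ClassSize and TestScore): {Attendance, Neighborhood, Tutoring}.
Backdoor paths from ClassSize to TestScore:
  P1: ClassSize <- Tutoring -> TestScore
  P2: ClassSize <- Attendance -> TestScore
The empty set is not sufficient: P1 (ClassSize <- Tutoring -> TestScore) has no collider blocking it and no conditioned non-collider, so it is open.
Try {Attendance, Tutoring}:
  P1: blocked at fork node Tutoring ∈ conditioning set.
  P2: blocked at fork node Attendance ∈ conditioning set.
{Attendance, Tutoring} contains no descendant of ClassSize and blocks every backdoor path.
Every element of {Attendance, Tutoring} is needed (dropping Attendance leaves P2 open; dropping Tutoring leaves P1 open), so no proper subset is valid.
Among all size-2 subsets of the eligible variables, only {Attendance, Tutoring} blocks every backdoor path, so it is the unique smallest valid adjustment set.

{Attendance, Tutoring}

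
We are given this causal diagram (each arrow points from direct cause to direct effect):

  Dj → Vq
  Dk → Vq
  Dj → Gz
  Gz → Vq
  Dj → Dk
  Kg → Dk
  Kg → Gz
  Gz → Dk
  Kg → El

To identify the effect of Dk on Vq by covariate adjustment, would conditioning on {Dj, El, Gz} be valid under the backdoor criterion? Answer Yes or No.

Yes

Backdoor paths from Dk to Vq (paths whose first edge points into Dk):
  P1: Dk <- Dj -> Gz -> Vq
  P2: Dk <- Dj -> Vq
  P3: Dk <- Kg -> Gz <- Dj -> Vq
  P4: Dk <- Kg -> Gz -> Vq
  P5: Dk <- Gz <- Dj -> Vq
  P6: Dk <- Gz -> Vq
Condition 1 (no descendant of Dk in the set): holds — descendants of Dk are {Vq}; none are in {Dj, El, Gz}.
Condition 2 (every backdoor path blocked by {Dj, El, Gz}):
  P1: blocked at fork node Dj ∈ conditioning set.
  P2: blocked at fork node Dj ∈ conditioning set.
  P3: blocked at fork node Dj ∈ conditioning set.
  P4: blocked at chain node Gz ∈ conditioning set.
  P5: blocked at chain node Gz ∈ conditioning set.
  P6: blocked at fork node Gz ∈ conditioning set.
{Dj, El, Gz} satisfies the backdoor criterion.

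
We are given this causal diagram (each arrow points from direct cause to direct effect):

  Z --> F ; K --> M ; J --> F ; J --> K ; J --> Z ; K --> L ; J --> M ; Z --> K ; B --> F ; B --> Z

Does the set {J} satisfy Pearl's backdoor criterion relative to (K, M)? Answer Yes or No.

Yes

Backdoor paths from K to M (paths whose first edge points into K):
  P1: K <- J -> M
  P2: K <- Z <- J -> M
  P3: K <- Z <- B -> F <- J -> M
  P4: K <- Z -> F <- J -> M
Condition 1 (no descendant of K in the set): holds — descendants of K are {L, M}; none are in {J}.
Condition 2 (every backdoor path blocked by {J}):
  P1: blocked at fork node J ∈ conditioning set.
  P2: blocked at fork node J ∈ conditioning set.
  P3: blocked at collider F (neither it nor any descendant is in the conditioning set).
  P4: blocked at collider F (neither it nor any descendant is in the conditioning set).
{J} satisfies the backdoor criterion.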